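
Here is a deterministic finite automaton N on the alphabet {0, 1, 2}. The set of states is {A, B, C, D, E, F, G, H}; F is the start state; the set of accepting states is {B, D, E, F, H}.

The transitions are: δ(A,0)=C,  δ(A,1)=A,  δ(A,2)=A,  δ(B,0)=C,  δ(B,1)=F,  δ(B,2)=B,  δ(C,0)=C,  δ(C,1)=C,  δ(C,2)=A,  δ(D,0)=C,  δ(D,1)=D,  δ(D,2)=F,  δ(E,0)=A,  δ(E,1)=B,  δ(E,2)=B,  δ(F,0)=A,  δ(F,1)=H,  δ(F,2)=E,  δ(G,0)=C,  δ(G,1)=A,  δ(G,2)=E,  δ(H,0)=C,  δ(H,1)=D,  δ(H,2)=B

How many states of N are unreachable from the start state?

1

No path from F leads to G; the other 7 states are all reachable.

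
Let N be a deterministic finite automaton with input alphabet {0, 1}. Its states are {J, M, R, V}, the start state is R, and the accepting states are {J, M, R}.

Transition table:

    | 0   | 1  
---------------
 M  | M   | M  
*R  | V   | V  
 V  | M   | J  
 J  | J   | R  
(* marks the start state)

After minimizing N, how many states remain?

4

Every state is reachable, so we keep all 4.
Initial partition by acceptance: {J,M,R} | {V}.
Refine {J,M,R} on symbol 0: members go to different blocks, giving {J,M} and {R}.
On input 1, block {J,M} splits into {M} and {J}.
Stable partition: {M} | {V} | {R} | {J} — 4 equivalence classes.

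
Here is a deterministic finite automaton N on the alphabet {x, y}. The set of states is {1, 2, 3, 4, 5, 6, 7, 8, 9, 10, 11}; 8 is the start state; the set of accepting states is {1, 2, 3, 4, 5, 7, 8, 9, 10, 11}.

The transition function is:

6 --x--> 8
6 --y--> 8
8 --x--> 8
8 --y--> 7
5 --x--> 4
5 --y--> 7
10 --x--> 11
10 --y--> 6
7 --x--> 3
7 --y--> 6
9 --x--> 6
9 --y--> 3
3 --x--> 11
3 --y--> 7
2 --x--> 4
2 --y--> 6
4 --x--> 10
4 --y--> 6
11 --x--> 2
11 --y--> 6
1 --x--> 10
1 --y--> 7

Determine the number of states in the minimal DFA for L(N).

First remove the unreachable states {1,5,9}; 8 states remain.
Initial partition by acceptance: {2,3,4,7,8,10,11} | {6}.
Split {2,3,4,7,8,10,11} by δ(·,y) → {2,4,7,10,11} and {3,8}.
On input x, block {2,4,7,10,11} splits into {2,4,10,11} and {7}.
Split {3,8} by δ(·,x) → {3} and {8}.
The partition is now stable with 5 blocks: {2,4,10,11} | {6} | {3} | {7} | {8}.

5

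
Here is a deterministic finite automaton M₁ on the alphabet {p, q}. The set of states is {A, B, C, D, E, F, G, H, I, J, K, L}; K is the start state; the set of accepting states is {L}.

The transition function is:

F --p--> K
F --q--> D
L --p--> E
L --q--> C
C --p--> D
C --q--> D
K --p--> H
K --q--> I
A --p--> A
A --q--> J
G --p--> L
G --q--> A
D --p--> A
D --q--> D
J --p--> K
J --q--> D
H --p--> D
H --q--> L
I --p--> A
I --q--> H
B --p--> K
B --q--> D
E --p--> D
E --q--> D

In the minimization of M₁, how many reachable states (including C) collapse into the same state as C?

States {B,F,G} cannot be reached from the start state, so discard them.
Start with accepting vs non-accepting: {L} | {A,C,D,E,H,I,J,K}.
Split {A,C,D,E,H,I,J,K} by δ(·,q) → {A,C,D,E,I,J,K} and {H}.
On input p, block {A,C,D,E,I,J,K} splits into {A,C,D,E,I,J} and {K}.
On input p, block {A,C,D,E,I,J} splits into {A,C,D,E,I} and {J}.
On input q, block {A,C,D,E,I} splits into {C,D,E} and {A} and {I}.
Split {C,D,E} by δ(·,p) → {C,E} and {D}.
Stable partition: {L} | {C,E} | {H} | {K} | {J} | {A} | {I} | {D} — 8 equivalence classes.
State C belongs to the block {C,E}, which has 2 states.

2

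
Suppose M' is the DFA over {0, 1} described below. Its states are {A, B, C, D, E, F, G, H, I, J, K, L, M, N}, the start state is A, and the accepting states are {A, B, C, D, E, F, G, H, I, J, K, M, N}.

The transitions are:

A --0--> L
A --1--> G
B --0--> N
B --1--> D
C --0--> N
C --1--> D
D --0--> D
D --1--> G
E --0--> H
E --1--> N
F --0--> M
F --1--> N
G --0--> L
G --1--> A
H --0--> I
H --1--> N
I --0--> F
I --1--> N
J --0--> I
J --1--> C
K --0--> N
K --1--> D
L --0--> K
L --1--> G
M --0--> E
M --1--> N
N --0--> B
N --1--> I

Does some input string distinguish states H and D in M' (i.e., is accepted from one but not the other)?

States {C,J} cannot be reached from the start state, so discard them.
P0 = {A,B,D,E,F,G,H,I,K,M,N} | {L}.
On input 0, block {A,B,D,E,F,G,H,I,K,M,N} splits into {B,D,E,F,H,I,K,M,N} and {A,G}.
Split {B,D,E,F,H,I,K,M,N} by δ(·,1) → {B,E,F,H,I,K,M,N} and {D}.
Refine {B,E,F,H,I,K,M,N} on symbol 1: members go to different blocks, giving {E,F,H,I,M,N} and {B,K}.
On input 0, block {E,F,H,I,M,N} splits into {E,F,H,I,M} and {N}.
No further refinement is possible. Final partition (6 blocks): {E,F,H,I,M} | {L} | {A,G} | {D} | {B,K} | {N}.
H and D end up in different blocks, so they are distinguishable. For instance, the string '10' is accepted from only H.

Yes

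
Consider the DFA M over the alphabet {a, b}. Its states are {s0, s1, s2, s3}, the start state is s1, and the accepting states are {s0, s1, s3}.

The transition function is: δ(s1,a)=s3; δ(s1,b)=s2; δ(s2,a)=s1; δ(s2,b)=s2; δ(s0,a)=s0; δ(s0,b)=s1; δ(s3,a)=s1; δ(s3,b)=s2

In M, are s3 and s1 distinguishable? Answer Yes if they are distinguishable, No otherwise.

No

First remove the unreachable states {s0}; 3 states remain.
Initial partition by acceptance: {s1,s3} | {s2}.
Stable partition: {s1,s3} | {s2} — 2 equivalence classes.
s3 and s1 lie in the same block of the stable partition, so they are equivalent — no string distinguishes them.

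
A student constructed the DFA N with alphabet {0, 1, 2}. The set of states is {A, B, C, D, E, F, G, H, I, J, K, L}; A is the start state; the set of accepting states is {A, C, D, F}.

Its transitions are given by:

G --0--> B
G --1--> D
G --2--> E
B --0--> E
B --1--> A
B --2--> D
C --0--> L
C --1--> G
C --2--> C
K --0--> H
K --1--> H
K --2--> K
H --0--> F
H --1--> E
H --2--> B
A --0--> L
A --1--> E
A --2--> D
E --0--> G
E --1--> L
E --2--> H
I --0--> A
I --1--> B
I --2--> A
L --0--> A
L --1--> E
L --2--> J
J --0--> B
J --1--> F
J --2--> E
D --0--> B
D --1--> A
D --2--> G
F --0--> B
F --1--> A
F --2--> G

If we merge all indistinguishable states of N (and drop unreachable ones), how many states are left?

First remove the unreachable states {C,I,K}; 9 states remain.
Start with accepting vs non-accepting: {A,D,F} | {B,E,G,H,J,L}.
On input 1, block {A,D,F} splits into {D,F} and {A}.
Refine {B,E,G,H,J,L} on symbol 0: members go to different blocks, giving {B,E,G,J} and {H} and {L}.
On input 1, block {B,E,G,J} splits into {G,J} and {B} and {E}.
No further refinement is possible. Final partition (7 blocks): {D,F} | {G,J} | {A} | {H} | {L} | {B} | {E}.

7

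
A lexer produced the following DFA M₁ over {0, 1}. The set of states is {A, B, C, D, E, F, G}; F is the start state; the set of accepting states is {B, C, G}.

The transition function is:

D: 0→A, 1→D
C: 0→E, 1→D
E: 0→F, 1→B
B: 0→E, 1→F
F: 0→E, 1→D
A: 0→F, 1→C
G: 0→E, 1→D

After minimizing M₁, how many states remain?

States {G} cannot be reached from the start state, so discard them.
Start with accepting vs non-accepting: {B,C} | {A,D,E,F}.
Split {A,D,E,F} by δ(·,1) → {A,E} and {D,F}.
The partition is now stable with 3 blocks: {B,C} | {A,E} | {D,F}.

3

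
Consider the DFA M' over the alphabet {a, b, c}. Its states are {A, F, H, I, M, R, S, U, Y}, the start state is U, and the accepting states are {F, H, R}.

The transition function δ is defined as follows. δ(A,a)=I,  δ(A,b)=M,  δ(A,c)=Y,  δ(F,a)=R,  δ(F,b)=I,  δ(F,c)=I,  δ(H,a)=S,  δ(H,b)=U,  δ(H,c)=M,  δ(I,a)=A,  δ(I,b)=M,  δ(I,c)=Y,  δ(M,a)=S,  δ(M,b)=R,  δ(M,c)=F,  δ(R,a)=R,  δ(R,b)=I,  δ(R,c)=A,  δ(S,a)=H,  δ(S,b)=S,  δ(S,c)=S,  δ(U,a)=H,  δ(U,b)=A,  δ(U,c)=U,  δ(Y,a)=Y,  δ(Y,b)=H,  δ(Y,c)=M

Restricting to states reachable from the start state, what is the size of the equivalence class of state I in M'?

2

All states are reachable from the start state.
Start with accepting vs non-accepting: {F,H,R} | {A,I,M,S,U,Y}.
Refine {F,H,R} on symbol a: members go to different blocks, giving {F,R} and {H}.
Refine {A,I,M,S,U,Y} on symbol a: members go to different blocks, giving {A,I,M,Y} and {S,U}.
On input a, block {A,I,M,Y} splits into {A,I,Y} and {M}.
Refine {A,I,Y} on symbol b: members go to different blocks, giving {A,I} and {Y}.
Split {S,U} by δ(·,b) → {U} and {S}.
No further refinement is possible. Final partition (7 blocks): {F,R} | {A,I} | {H} | {U} | {M} | {Y} | {S}.
State I belongs to the block {A,I}, which has 2 states.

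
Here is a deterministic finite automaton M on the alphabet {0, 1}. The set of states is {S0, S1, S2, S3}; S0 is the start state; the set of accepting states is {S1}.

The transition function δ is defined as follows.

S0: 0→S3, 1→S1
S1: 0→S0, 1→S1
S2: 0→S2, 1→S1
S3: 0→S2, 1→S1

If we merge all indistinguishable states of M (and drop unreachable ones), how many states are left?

2

All states are reachable from the start state.
Start with accepting vs non-accepting: {S1} | {S0,S2,S3}.
Stable partition: {S1} | {S0,S2,S3} — 2 equivalence classes.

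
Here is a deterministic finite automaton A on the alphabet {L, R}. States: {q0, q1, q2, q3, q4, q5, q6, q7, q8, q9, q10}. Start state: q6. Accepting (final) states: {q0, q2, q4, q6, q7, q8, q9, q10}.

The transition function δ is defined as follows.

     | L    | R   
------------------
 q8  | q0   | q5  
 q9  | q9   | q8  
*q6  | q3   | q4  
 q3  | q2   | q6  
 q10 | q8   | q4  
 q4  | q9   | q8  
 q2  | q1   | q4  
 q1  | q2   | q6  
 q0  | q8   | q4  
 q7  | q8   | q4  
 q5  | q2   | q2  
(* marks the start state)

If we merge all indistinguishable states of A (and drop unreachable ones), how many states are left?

5

First remove the unreachable states {q7,q10}; 9 states remain.
Start with accepting vs non-accepting: {q0,q2,q4,q6,q8,q9} | {q1,q3,q5}.
Split {q0,q2,q4,q6,q8,q9} by δ(·,L) → {q0,q4,q8,q9} and {q2,q6}.
On input R, block {q0,q4,q8,q9} splits into {q0,q4,q9} and {q8}.
Split {q0,q4,q9} by δ(·,L) → {q4,q9} and {q0}.
No further refinement is possible. Final partition (5 blocks): {q4,q9} | {q1,q3,q5} | {q2,q6} | {q8} | {q0}.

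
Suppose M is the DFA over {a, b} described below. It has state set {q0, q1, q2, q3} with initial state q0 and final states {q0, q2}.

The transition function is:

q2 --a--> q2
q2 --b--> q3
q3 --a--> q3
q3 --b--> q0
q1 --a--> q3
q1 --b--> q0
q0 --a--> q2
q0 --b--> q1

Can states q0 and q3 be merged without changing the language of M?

No

Every state is reachable, so we keep all 4.
Initial partition by acceptance: {q0,q2} | {q1,q3}.
No further refinement is possible. Final partition (2 blocks): {q0,q2} | {q1,q3}.
q0 and q3 end up in different blocks, so they are distinguishable. For instance, the string 'ε' is accepted from only q0.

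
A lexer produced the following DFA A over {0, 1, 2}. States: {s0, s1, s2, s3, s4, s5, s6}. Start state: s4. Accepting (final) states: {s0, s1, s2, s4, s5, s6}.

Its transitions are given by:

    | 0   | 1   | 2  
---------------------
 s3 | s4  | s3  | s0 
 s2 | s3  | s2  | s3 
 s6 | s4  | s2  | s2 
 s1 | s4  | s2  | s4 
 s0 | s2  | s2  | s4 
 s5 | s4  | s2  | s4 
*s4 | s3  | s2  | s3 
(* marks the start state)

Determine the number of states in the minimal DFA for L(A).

3

First remove the unreachable states {s1,s5,s6}; 4 states remain.
P0 = {s0,s2,s4} | {s3}.
Refine {s0,s2,s4} on symbol 0: members go to different blocks, giving {s2,s4} and {s0}.
No further refinement is possible. Final partition (3 blocks): {s2,s4} | {s3} | {s0}.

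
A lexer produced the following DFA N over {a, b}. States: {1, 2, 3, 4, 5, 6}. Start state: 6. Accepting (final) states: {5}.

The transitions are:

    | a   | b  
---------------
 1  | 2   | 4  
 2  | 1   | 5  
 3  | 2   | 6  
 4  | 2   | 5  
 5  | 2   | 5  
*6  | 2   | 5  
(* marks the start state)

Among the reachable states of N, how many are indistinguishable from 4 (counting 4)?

States {3} cannot be reached from the start state, so discard them.
Initial partition by acceptance: {5} | {1,2,4,6}.
Split {1,2,4,6} by δ(·,b) → {2,4,6} and {1}.
On input a, block {2,4,6} splits into {4,6} and {2}.
The partition is now stable with 4 blocks: {5} | {4,6} | {1} | {2}.
The equivalence class containing 4 is {4,6}, of size 2.

2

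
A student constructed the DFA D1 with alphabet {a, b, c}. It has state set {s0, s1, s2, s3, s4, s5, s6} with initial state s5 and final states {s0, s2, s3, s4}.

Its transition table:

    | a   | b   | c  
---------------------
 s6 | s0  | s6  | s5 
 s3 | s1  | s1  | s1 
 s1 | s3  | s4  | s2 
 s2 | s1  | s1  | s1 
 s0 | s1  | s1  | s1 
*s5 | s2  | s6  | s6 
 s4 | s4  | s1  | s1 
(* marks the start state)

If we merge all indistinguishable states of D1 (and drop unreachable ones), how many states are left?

4

All states are reachable from the start state.
Start with accepting vs non-accepting: {s0,s2,s3,s4} | {s1,s5,s6}.
Split {s0,s2,s3,s4} by δ(·,a) → {s0,s2,s3} and {s4}.
Refine {s1,s5,s6} on symbol b: members go to different blocks, giving {s5,s6} and {s1}.
No further refinement is possible. Final partition (4 blocks): {s0,s2,s3} | {s5,s6} | {s4} | {s1}.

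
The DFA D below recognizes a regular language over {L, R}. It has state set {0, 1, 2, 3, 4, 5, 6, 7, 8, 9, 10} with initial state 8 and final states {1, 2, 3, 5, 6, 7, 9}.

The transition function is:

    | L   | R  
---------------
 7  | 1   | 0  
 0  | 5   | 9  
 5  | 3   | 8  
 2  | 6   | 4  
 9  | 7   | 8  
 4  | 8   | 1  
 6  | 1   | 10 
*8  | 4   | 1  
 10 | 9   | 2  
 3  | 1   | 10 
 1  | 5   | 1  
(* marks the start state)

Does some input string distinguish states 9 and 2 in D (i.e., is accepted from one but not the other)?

All states are reachable from the start state.
Initial partition by acceptance: {1,2,3,5,6,7,9} | {0,4,8,10}.
Split {1,2,3,5,6,7,9} by δ(·,R) → {2,3,5,6,7,9} and {1}.
Split {2,3,5,6,7,9} by δ(·,L) → {2,5,9} and {3,6,7}.
On input L, block {0,4,8,10} splits into {0,10} and {4,8}.
Stable partition: {2,5,9} | {0,10} | {1} | {3,6,7} | {4,8} — 5 equivalence classes.
9 and 2 lie in the same block of the stable partition, so they are equivalent — no string distinguishes them.

No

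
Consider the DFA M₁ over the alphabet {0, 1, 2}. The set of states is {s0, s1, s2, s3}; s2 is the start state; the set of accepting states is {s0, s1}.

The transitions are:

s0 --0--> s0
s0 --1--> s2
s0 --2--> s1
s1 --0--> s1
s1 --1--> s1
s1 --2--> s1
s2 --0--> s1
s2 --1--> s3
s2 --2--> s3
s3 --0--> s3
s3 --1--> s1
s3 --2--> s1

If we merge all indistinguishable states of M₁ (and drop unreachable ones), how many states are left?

Reachable states from the start: {s1,s2,s3}. Unreachable: {s0} — drop them.
Start with accepting vs non-accepting: {s1} | {s2,s3}.
On input 0, block {s2,s3} splits into {s2} and {s3}.
The partition is now stable with 3 blocks: {s1} | {s2} | {s3}.

3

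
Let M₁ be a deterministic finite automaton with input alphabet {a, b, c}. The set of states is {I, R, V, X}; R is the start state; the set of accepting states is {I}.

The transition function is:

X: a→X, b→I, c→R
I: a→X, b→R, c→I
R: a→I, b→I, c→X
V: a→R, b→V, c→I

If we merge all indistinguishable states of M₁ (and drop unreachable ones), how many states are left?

Reachable states from the start: {I,R,X}. Unreachable: {V} — drop them.
Initial partition by acceptance: {I} | {R,X}.
Split {R,X} by δ(·,a) → {X} and {R}.
No further refinement is possible. Final partition (3 blocks): {I} | {X} | {R}.

3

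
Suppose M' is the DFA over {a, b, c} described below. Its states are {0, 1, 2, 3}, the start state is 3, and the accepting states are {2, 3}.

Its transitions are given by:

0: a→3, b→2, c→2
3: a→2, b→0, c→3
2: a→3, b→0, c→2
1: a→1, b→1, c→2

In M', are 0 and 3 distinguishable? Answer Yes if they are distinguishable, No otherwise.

First remove the unreachable states {1}; 3 states remain.
Initial partition by acceptance: {2,3} | {0}.
The partition is now stable with 2 blocks: {2,3} | {0}.
0 and 3 end up in different blocks, so they are distinguishable. For instance, the string 'ε' is accepted from only 3.

Yes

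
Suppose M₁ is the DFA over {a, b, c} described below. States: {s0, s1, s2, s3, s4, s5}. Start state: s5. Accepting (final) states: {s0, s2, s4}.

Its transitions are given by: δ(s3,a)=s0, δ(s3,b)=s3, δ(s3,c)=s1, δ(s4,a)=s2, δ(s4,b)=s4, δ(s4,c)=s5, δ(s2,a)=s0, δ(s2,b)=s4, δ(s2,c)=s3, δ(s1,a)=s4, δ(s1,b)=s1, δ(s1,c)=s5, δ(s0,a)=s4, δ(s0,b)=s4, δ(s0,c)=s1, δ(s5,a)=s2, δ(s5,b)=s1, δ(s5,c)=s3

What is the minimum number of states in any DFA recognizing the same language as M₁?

2

Initial partition by acceptance: {s0,s2,s4} | {s1,s3,s5}.
The partition is now stable with 2 blocks: {s0,s2,s4} | {s1,s3,s5}.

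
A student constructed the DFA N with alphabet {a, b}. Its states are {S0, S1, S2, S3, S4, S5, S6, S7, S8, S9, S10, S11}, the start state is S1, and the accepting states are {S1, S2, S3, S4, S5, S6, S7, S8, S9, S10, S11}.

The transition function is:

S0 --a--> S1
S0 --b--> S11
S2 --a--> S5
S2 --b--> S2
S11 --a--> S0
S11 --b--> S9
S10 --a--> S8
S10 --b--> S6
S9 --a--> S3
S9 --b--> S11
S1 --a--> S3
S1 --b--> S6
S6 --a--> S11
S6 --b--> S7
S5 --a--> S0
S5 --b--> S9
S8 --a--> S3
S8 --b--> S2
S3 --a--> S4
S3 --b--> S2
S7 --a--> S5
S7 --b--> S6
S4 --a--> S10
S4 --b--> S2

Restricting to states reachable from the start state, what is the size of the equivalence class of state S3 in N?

5

Every state is reachable, so we keep all 12.
Start with accepting vs non-accepting: {S1,S2,S3,S4,S5,S6,S7,S8,S9,S10,S11} | {S0}.
Refine {S1,S2,S3,S4,S5,S6,S7,S8,S9,S10,S11} on symbol a: members go to different blocks, giving {S1,S2,S3,S4,S6,S7,S8,S9,S10} and {S5,S11}.
On input a, block {S1,S2,S3,S4,S6,S7,S8,S9,S10} splits into {S1,S3,S4,S8,S9,S10} and {S2,S6,S7}.
Split {S1,S3,S4,S8,S9,S10} by δ(·,b) → {S1,S3,S4,S8,S10} and {S9}.
Stable partition: {S1,S3,S4,S8,S10} | {S0} | {S5,S11} | {S2,S6,S7} | {S9} — 5 equivalence classes.
The equivalence class containing S3 is {S1,S3,S4,S8,S10}, of size 5.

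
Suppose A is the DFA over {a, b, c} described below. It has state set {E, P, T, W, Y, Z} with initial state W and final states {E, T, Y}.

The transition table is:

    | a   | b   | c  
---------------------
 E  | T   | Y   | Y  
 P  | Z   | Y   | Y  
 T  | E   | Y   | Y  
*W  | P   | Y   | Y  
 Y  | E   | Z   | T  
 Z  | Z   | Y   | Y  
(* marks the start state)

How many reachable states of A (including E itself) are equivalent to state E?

Start with accepting vs non-accepting: {E,T,Y} | {P,W,Z}.
Split {E,T,Y} by δ(·,b) → {E,T} and {Y}.
The partition is now stable with 3 blocks: {E,T} | {P,W,Z} | {Y}.
State E belongs to the block {E,T}, which has 2 states.

2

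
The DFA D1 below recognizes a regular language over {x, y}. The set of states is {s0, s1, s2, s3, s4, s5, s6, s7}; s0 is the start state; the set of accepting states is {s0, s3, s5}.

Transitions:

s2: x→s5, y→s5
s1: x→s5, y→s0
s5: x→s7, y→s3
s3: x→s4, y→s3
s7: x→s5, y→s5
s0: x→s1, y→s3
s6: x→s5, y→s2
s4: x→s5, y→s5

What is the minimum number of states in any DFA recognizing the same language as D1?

Reachable states from the start: {s0,s1,s3,s4,s5,s7}. Unreachable: {s2,s6} — drop them.
P0 = {s0,s3,s5} | {s1,s4,s7}.
The partition is now stable with 2 blocks: {s0,s3,s5} | {s1,s4,s7}.

2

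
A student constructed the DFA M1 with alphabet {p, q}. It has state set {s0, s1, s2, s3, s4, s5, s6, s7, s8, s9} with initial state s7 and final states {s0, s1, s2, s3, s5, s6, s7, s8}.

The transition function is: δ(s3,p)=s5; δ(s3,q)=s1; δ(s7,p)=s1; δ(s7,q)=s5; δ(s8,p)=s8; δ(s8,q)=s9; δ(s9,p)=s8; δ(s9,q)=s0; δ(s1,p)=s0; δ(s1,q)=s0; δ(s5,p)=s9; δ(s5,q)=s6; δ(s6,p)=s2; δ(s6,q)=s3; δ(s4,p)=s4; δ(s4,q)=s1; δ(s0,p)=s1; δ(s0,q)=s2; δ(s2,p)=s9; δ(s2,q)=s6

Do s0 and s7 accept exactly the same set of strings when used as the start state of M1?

States {s4} cannot be reached from the start state, so discard them.
P0 = {s0,s1,s2,s3,s5,s6,s7,s8} | {s9}.
Refine {s0,s1,s2,s3,s5,s6,s7,s8} on symbol p: members go to different blocks, giving {s0,s1,s3,s6,s7,s8} and {s2,s5}.
Refine {s0,s1,s3,s6,s7,s8} on symbol p: members go to different blocks, giving {s0,s1,s7,s8} and {s3,s6}.
Split {s0,s1,s7,s8} by δ(·,q) → {s0,s7} and {s1} and {s8}.
Split {s3,s6} by δ(·,q) → {s3} and {s6}.
No further refinement is possible. Final partition (7 blocks): {s0,s7} | {s9} | {s2,s5} | {s3} | {s1} | {s8} | {s6}.
s0 and s7 lie in the same block of the stable partition, so they are equivalent — no string distinguishes them.

Yes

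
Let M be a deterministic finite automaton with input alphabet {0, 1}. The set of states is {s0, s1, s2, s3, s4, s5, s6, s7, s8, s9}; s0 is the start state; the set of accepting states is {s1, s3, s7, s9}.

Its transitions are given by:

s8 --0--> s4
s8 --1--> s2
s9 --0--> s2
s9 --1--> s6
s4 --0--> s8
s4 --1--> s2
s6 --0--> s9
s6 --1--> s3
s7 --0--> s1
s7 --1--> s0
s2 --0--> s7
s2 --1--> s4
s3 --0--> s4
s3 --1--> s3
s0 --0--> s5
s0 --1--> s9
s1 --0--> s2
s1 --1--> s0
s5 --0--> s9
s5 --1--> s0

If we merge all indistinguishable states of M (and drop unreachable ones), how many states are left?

9

P0 = {s1,s3,s7,s9} | {s0,s2,s4,s5,s6,s8}.
On input 0, block {s1,s3,s7,s9} splits into {s1,s3,s9} and {s7}.
Refine {s1,s3,s9} on symbol 1: members go to different blocks, giving {s1,s9} and {s3}.
Refine {s0,s2,s4,s5,s6,s8} on symbol 0: members go to different blocks, giving {s0,s4,s8} and {s5,s6} and {s2}.
On input 1, block {s1,s9} splits into {s1} and {s9}.
Refine {s0,s4,s8} on symbol 0: members go to different blocks, giving {s4,s8} and {s0}.
Split {s5,s6} by δ(·,1) → {s5} and {s6}.
The partition is now stable with 9 blocks: {s1} | {s4,s8} | {s7} | {s3} | {s5} | {s2} | {s9} | {s0} | {s6}.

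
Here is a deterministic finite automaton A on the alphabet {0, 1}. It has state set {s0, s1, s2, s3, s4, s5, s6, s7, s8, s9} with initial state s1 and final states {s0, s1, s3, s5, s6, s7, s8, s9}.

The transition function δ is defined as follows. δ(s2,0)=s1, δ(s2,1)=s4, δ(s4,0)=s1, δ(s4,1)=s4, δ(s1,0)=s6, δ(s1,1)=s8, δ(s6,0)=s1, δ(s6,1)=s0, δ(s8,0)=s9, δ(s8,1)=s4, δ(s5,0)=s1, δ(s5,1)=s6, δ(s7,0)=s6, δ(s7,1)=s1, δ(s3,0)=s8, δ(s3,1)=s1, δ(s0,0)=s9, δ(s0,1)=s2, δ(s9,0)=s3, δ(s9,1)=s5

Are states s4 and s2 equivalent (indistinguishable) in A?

Yes

Reachable states from the start: {s0,s1,s2,s3,s4,s5,s6,s8,s9}. Unreachable: {s7} — drop them.
Start with accepting vs non-accepting: {s0,s1,s3,s5,s6,s8,s9} | {s2,s4}.
Refine {s0,s1,s3,s5,s6,s8,s9} on symbol 1: members go to different blocks, giving {s1,s3,s5,s6,s9} and {s0,s8}.
Split {s1,s3,s5,s6,s9} by δ(·,0) → {s1,s5,s6,s9} and {s3}.
Refine {s1,s5,s6,s9} on symbol 0: members go to different blocks, giving {s1,s5,s6} and {s9}.
Refine {s1,s5,s6} on symbol 1: members go to different blocks, giving {s1,s6} and {s5}.
The partition is now stable with 6 blocks: {s1,s6} | {s2,s4} | {s0,s8} | {s3} | {s9} | {s5}.
s4 and s2 lie in the same block of the stable partition, so they are equivalent — no string distinguishes them.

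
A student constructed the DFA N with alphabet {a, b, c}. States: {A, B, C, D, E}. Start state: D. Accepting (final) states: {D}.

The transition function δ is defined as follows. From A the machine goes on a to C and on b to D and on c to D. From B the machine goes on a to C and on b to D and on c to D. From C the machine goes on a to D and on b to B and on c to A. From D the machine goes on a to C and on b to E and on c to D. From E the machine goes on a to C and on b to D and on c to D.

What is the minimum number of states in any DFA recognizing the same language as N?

3

P0 = {D} | {A,B,C,E}.
Split {A,B,C,E} by δ(·,a) → {A,B,E} and {C}.
Stable partition: {D} | {A,B,E} | {C} — 3 equivalence classes.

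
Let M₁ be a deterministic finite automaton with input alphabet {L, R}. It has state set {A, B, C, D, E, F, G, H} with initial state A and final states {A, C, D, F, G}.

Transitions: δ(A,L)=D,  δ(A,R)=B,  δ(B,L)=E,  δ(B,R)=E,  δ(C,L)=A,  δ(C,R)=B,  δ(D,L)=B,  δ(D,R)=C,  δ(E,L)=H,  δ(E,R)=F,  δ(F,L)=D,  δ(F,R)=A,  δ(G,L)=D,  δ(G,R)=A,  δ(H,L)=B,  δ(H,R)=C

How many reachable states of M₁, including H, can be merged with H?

Reachable states from the start: {A,B,C,D,E,F,H}. Unreachable: {G} — drop them.
Start with accepting vs non-accepting: {A,C,D,F} | {B,E,H}.
On input L, block {A,C,D,F} splits into {A,C,F} and {D}.
On input L, block {A,C,F} splits into {A,F} and {C}.
On input R, block {A,F} splits into {A} and {F}.
Refine {B,E,H} on symbol R: members go to different blocks, giving {B} and {E} and {H}.
Stable partition: {A} | {B} | {D} | {C} | {F} | {E} | {H} — 7 equivalence classes.
The equivalence class containing H is {H}, of size 1.

1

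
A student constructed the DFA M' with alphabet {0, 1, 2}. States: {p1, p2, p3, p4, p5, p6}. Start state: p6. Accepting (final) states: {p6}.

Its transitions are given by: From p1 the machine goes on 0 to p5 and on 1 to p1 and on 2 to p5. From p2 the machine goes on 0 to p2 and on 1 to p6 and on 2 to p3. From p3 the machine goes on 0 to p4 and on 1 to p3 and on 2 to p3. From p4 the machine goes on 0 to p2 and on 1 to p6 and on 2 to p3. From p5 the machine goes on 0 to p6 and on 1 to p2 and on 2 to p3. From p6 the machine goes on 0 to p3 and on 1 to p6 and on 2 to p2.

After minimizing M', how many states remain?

3

First remove the unreachable states {p1,p5}; 4 states remain.
Initial partition by acceptance: {p6} | {p2,p3,p4}.
On input 1, block {p2,p3,p4} splits into {p2,p4} and {p3}.
The partition is now stable with 3 blocks: {p6} | {p2,p4} | {p3}.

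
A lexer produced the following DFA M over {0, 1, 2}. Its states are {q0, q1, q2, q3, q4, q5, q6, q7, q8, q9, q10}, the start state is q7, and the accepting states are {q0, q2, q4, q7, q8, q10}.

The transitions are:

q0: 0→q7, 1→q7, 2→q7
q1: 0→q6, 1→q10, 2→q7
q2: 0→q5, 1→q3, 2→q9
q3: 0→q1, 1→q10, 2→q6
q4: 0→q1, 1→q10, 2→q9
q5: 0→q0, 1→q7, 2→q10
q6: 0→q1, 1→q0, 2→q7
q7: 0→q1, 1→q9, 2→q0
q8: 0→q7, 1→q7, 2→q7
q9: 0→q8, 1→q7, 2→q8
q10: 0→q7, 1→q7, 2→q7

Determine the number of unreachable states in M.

4

No path from q7 leads to q2, q3, q4, q5; the other 7 states are all reachable.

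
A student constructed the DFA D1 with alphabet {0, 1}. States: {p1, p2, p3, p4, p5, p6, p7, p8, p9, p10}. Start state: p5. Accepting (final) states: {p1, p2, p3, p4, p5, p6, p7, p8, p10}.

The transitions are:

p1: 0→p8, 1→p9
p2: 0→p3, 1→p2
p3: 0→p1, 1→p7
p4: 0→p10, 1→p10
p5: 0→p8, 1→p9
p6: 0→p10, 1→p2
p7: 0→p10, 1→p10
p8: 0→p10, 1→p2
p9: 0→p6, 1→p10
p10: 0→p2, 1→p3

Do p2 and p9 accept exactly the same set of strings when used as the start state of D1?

No

States {p4} cannot be reached from the start state, so discard them.
P0 = {p1,p2,p3,p5,p6,p7,p8,p10} | {p9}.
Split {p1,p2,p3,p5,p6,p7,p8,p10} by δ(·,1) → {p2,p3,p6,p7,p8,p10} and {p1,p5}.
On input 0, block {p2,p3,p6,p7,p8,p10} splits into {p2,p6,p7,p8,p10} and {p3}.
Refine {p2,p6,p7,p8,p10} on symbol 0: members go to different blocks, giving {p6,p7,p8,p10} and {p2}.
Split {p6,p7,p8,p10} by δ(·,0) → {p6,p7,p8} and {p10}.
On input 1, block {p6,p7,p8} splits into {p6,p8} and {p7}.
No further refinement is possible. Final partition (7 blocks): {p6,p8} | {p9} | {p1,p5} | {p3} | {p2} | {p10} | {p7}.
p2 and p9 end up in different blocks, so they are distinguishable. For instance, the string 'ε' is accepted from only p2.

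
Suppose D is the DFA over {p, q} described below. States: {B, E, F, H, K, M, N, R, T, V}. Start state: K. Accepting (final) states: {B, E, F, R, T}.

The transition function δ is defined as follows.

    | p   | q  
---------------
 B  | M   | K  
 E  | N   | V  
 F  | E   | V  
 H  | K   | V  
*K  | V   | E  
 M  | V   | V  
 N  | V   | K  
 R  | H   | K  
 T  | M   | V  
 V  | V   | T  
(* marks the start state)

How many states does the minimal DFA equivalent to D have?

3

States {B,F,H,R} cannot be reached from the start state, so discard them.
Initial partition by acceptance: {E,T} | {K,M,N,V}.
Refine {K,M,N,V} on symbol q: members go to different blocks, giving {K,V} and {M,N}.
No further refinement is possible. Final partition (3 blocks): {E,T} | {K,V} | {M,N}.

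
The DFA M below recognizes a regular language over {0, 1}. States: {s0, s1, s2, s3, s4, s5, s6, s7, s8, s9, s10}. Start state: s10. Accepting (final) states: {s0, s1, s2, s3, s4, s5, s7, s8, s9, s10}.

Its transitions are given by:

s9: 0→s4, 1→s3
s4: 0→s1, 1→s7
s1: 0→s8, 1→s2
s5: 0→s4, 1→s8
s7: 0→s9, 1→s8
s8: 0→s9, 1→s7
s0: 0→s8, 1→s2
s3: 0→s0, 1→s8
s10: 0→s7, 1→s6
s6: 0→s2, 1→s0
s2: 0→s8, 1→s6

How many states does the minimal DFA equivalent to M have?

Reachable states from the start: {s0,s1,s2,s3,s4,s6,s7,s8,s9,s10}. Unreachable: {s5} — drop them.
Start with accepting vs non-accepting: {s0,s1,s2,s3,s4,s7,s8,s9,s10} | {s6}.
On input 1, block {s0,s1,s2,s3,s4,s7,s8,s9,s10} splits into {s0,s1,s3,s4,s7,s8,s9} and {s2,s10}.
Refine {s0,s1,s3,s4,s7,s8,s9} on symbol 1: members go to different blocks, giving {s3,s4,s7,s8,s9} and {s0,s1}.
Split {s3,s4,s7,s8,s9} by δ(·,0) → {s7,s8,s9} and {s3,s4}.
Refine {s7,s8,s9} on symbol 0: members go to different blocks, giving {s7,s8} and {s9}.
The partition is now stable with 6 blocks: {s7,s8} | {s6} | {s2,s10} | {s0,s1} | {s3,s4} | {s9}.

6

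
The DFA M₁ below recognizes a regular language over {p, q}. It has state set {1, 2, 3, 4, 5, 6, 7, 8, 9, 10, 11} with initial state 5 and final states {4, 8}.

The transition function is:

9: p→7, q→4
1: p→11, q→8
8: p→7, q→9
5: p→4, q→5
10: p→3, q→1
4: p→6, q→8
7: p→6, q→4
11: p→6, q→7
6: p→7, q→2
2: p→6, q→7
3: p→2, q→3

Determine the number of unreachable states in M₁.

4

No path from 5 leads to 1, 3, 10, 11; the other 7 states are all reachable.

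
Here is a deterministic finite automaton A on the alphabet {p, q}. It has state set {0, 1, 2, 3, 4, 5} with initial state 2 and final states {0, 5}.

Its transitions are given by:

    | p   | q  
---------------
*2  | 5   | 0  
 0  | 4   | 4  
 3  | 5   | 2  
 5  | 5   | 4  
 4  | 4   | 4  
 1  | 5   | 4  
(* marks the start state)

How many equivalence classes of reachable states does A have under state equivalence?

Reachable states from the start: {0,2,4,5}. Unreachable: {1,3} — drop them.
Initial partition by acceptance: {0,5} | {2,4}.
Refine {0,5} on symbol p: members go to different blocks, giving {0} and {5}.
Split {2,4} by δ(·,p) → {2} and {4}.
Stable partition: {0} | {2} | {5} | {4} — 4 equivalence classes.

4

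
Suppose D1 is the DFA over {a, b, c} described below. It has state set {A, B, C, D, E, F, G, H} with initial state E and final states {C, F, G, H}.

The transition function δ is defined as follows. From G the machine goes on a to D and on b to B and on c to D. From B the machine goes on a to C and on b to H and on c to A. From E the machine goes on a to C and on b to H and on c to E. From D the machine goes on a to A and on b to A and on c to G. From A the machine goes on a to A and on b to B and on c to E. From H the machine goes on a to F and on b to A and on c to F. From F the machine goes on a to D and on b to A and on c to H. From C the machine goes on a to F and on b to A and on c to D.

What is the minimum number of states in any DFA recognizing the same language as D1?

8

All states are reachable from the start state.
P0 = {C,F,G,H} | {A,B,D,E}.
Refine {C,F,G,H} on symbol a: members go to different blocks, giving {C,H} and {F,G}.
Refine {C,H} on symbol c: members go to different blocks, giving {C} and {H}.
On input a, block {A,B,D,E} splits into {A,D} and {B,E}.
On input b, block {A,D} splits into {A} and {D}.
On input b, block {F,G} splits into {F} and {G}.
Refine {B,E} on symbol c: members go to different blocks, giving {B} and {E}.
The partition is now stable with 8 blocks: {C} | {A} | {F} | {H} | {B} | {D} | {G} | {E}.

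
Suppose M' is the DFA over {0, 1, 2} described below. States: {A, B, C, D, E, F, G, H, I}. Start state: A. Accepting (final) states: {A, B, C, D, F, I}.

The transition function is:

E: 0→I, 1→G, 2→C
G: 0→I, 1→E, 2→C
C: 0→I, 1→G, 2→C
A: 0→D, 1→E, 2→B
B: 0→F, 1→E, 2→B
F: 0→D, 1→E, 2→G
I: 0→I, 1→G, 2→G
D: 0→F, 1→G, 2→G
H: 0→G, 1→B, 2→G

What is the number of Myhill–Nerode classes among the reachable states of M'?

3

Reachable states from the start: {A,B,C,D,E,F,G,I}. Unreachable: {H} — drop them.
Start with accepting vs non-accepting: {A,B,C,D,F,I} | {E,G}.
Refine {A,B,C,D,F,I} on symbol 2: members go to different blocks, giving {A,B,C} and {D,F,I}.
Stable partition: {A,B,C} | {E,G} | {D,F,I} — 3 equivalence classes.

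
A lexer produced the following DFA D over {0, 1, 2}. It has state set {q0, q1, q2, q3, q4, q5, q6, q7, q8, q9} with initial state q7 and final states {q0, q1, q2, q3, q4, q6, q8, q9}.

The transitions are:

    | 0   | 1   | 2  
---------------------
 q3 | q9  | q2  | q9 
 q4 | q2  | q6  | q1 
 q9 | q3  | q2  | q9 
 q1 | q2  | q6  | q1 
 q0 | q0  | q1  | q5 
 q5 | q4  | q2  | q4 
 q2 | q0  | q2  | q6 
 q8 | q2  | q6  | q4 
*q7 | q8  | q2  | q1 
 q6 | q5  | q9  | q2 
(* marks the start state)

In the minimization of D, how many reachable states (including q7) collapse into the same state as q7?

2

Start with accepting vs non-accepting: {q0,q1,q2,q3,q4,q6,q8,q9} | {q5,q7}.
On input 0, block {q0,q1,q2,q3,q4,q6,q8,q9} splits into {q0,q1,q2,q3,q4,q8,q9} and {q6}.
On input 1, block {q0,q1,q2,q3,q4,q8,q9} splits into {q0,q2,q3,q9} and {q1,q4,q8}.
Refine {q0,q2,q3,q9} on symbol 1: members go to different blocks, giving {q2,q3,q9} and {q0}.
On input 0, block {q2,q3,q9} splits into {q3,q9} and {q2}.
Stable partition: {q3,q9} | {q5,q7} | {q6} | {q1,q4,q8} | {q0} | {q2} — 6 equivalence classes.
The equivalence class containing q7 is {q5,q7}, of size 2.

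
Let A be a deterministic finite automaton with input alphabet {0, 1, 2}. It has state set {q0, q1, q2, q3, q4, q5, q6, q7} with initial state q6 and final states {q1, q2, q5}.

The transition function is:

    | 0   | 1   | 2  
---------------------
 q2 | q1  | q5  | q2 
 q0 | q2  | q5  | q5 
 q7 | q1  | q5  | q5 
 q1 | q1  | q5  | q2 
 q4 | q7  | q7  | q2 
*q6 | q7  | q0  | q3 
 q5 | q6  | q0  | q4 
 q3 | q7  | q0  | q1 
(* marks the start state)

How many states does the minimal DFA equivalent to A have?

5

All states are reachable from the start state.
Start with accepting vs non-accepting: {q1,q2,q5} | {q0,q3,q4,q6,q7}.
Refine {q1,q2,q5} on symbol 0: members go to different blocks, giving {q1,q2} and {q5}.
Refine {q0,q3,q4,q6,q7} on symbol 0: members go to different blocks, giving {q3,q4,q6} and {q0,q7}.
Split {q3,q4,q6} by δ(·,2) → {q3,q4} and {q6}.
Stable partition: {q1,q2} | {q3,q4} | {q5} | {q0,q7} | {q6} — 5 equivalence classes.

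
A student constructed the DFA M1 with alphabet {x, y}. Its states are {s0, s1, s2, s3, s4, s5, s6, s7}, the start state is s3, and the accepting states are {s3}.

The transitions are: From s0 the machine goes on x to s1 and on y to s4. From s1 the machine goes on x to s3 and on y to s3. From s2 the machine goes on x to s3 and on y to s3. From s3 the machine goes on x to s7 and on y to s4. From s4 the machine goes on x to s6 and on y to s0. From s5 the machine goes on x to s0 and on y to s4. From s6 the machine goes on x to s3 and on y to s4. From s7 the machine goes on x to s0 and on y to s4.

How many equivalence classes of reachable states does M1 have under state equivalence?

6

Reachable states from the start: {s0,s1,s3,s4,s6,s7}. Unreachable: {s2,s5} — drop them.
Initial partition by acceptance: {s3} | {s0,s1,s4,s6,s7}.
Refine {s0,s1,s4,s6,s7} on symbol x: members go to different blocks, giving {s0,s4,s7} and {s1,s6}.
Refine {s0,s4,s7} on symbol x: members go to different blocks, giving {s0,s4} and {s7}.
On input y, block {s1,s6} splits into {s1} and {s6}.
Refine {s0,s4} on symbol x: members go to different blocks, giving {s0} and {s4}.
The partition is now stable with 6 blocks: {s3} | {s0} | {s1} | {s7} | {s6} | {s4}.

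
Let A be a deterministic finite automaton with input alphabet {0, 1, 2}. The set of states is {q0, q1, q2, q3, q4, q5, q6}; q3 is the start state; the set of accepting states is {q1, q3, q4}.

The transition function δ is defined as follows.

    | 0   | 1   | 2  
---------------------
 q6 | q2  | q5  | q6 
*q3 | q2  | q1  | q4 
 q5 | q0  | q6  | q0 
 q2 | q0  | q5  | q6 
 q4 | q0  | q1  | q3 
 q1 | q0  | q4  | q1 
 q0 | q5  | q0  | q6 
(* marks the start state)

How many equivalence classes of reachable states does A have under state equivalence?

Every state is reachable, so we keep all 7.
Start with accepting vs non-accepting: {q1,q3,q4} | {q0,q2,q5,q6}.
Stable partition: {q1,q3,q4} | {q0,q2,q5,q6} — 2 equivalence classes.

2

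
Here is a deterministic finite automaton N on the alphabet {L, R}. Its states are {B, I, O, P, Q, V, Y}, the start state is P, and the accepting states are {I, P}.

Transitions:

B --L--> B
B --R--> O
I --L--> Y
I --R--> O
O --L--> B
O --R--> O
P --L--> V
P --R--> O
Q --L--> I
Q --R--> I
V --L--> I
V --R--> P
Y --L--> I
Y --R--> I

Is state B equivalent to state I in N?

No

States {Q} cannot be reached from the start state, so discard them.
P0 = {I,P} | {B,O,V,Y}.
On input L, block {B,O,V,Y} splits into {V,Y} and {B,O}.
The partition is now stable with 3 blocks: {I,P} | {V,Y} | {B,O}.
B and I end up in different blocks, so they are distinguishable. For instance, the string 'ε' is accepted from only I.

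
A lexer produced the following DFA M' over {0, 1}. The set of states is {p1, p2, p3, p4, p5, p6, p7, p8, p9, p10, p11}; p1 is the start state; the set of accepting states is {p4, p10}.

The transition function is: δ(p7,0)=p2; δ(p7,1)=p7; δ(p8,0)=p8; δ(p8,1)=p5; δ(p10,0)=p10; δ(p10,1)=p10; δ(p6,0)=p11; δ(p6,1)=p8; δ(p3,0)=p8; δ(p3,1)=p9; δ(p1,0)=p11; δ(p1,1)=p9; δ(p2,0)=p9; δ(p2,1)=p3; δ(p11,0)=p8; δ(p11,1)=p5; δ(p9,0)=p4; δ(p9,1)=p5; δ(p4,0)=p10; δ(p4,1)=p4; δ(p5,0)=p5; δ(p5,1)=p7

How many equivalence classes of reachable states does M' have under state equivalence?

7

First remove the unreachable states {p6}; 10 states remain.
P0 = {p4,p10} | {p1,p2,p3,p5,p7,p8,p9,p11}.
Refine {p1,p2,p3,p5,p7,p8,p9,p11} on symbol 0: members go to different blocks, giving {p1,p2,p3,p5,p7,p8,p11} and {p9}.
Split {p1,p2,p3,p5,p7,p8,p11} by δ(·,0) → {p1,p3,p5,p7,p8,p11} and {p2}.
Refine {p1,p3,p5,p7,p8,p11} on symbol 0: members go to different blocks, giving {p1,p3,p5,p8,p11} and {p7}.
Refine {p1,p3,p5,p8,p11} on symbol 1: members go to different blocks, giving {p1,p3} and {p8,p11} and {p5}.
The partition is now stable with 7 blocks: {p4,p10} | {p1,p3} | {p9} | {p2} | {p7} | {p8,p11} | {p5}.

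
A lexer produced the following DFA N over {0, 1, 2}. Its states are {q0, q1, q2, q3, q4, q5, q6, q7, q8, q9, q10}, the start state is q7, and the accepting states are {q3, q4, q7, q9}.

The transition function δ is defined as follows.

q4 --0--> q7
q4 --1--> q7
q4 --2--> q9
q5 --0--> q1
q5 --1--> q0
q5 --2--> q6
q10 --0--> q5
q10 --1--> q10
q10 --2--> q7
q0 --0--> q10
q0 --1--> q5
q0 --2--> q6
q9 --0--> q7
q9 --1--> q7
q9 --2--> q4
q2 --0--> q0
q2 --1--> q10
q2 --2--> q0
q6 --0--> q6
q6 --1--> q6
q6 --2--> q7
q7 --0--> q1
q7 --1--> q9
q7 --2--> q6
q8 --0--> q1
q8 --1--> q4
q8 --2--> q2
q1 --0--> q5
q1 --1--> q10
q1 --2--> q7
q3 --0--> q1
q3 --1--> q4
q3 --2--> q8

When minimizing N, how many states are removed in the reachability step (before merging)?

3

BFS from q7 reaches {q0, q1, q4, q5, q6, q7, q9, q10}; the 3 state(s) q2, q3, q8 are never visited.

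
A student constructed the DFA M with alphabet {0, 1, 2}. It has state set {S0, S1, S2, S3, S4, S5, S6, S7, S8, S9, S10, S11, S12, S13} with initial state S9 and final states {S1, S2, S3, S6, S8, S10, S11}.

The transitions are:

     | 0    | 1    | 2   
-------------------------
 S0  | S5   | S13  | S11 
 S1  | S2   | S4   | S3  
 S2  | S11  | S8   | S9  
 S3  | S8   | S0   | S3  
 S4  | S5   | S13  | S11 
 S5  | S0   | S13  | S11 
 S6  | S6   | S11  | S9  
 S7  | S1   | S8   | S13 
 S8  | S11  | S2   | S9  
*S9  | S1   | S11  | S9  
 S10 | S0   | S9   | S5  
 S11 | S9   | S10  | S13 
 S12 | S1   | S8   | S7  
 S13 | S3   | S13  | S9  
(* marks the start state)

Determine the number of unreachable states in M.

No path from S9 leads to S6, S7, S12; the other 11 states are all reachable.

3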